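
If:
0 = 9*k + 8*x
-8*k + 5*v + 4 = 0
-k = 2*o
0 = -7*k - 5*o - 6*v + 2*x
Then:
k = 32/109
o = -16/109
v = -36/109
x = -36/109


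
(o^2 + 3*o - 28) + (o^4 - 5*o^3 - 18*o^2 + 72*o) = o^4 - 5*o^3 - 17*o^2 + 75*o - 28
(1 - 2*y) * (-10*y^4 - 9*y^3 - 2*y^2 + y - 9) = 20*y^5 + 8*y^4 - 5*y^3 - 4*y^2 + 19*y - 9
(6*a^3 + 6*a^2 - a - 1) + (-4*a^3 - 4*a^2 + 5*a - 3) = 2*a^3 + 2*a^2 + 4*a - 4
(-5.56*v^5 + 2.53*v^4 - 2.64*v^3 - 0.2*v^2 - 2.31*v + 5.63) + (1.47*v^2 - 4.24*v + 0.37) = -5.56*v^5 + 2.53*v^4 - 2.64*v^3 + 1.27*v^2 - 6.55*v + 6.0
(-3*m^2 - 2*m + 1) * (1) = -3*m^2 - 2*m + 1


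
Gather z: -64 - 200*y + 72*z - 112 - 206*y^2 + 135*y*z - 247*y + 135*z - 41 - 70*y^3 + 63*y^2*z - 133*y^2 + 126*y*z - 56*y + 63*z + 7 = -70*y^3 - 339*y^2 - 503*y + z*(63*y^2 + 261*y + 270) - 210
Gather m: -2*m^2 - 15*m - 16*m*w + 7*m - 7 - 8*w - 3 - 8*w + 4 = -2*m^2 + m*(-16*w - 8) - 16*w - 6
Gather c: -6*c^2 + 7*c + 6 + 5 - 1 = -6*c^2 + 7*c + 10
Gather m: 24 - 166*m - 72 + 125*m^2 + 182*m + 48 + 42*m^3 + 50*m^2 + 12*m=42*m^3 + 175*m^2 + 28*m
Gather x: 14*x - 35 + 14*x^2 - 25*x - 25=14*x^2 - 11*x - 60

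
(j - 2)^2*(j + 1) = j^3 - 3*j^2 + 4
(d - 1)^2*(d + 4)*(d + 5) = d^4 + 7*d^3 + 3*d^2 - 31*d + 20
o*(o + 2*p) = o^2 + 2*o*p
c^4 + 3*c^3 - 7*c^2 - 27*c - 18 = (c - 3)*(c + 1)*(c + 2)*(c + 3)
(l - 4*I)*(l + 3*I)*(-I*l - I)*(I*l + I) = l^4 + 2*l^3 - I*l^3 + 13*l^2 - 2*I*l^2 + 24*l - I*l + 12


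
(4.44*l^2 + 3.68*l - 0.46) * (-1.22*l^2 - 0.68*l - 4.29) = -5.4168*l^4 - 7.5088*l^3 - 20.9888*l^2 - 15.4744*l + 1.9734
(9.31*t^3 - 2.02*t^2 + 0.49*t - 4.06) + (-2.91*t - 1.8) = 9.31*t^3 - 2.02*t^2 - 2.42*t - 5.86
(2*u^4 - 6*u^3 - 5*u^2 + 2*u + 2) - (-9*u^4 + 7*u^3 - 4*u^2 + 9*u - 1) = 11*u^4 - 13*u^3 - u^2 - 7*u + 3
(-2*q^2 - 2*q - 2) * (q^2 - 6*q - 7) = -2*q^4 + 10*q^3 + 24*q^2 + 26*q + 14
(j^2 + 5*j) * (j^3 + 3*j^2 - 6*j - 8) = j^5 + 8*j^4 + 9*j^3 - 38*j^2 - 40*j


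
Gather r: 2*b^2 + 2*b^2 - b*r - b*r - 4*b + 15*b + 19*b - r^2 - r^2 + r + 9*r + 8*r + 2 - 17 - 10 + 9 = 4*b^2 + 30*b - 2*r^2 + r*(18 - 2*b) - 16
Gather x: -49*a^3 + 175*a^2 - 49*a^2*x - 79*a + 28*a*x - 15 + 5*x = -49*a^3 + 175*a^2 - 79*a + x*(-49*a^2 + 28*a + 5) - 15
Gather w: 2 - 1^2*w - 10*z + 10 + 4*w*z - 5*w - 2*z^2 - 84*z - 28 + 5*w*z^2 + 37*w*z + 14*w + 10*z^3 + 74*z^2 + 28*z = w*(5*z^2 + 41*z + 8) + 10*z^3 + 72*z^2 - 66*z - 16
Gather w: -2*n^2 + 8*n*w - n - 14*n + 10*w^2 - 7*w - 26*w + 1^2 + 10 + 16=-2*n^2 - 15*n + 10*w^2 + w*(8*n - 33) + 27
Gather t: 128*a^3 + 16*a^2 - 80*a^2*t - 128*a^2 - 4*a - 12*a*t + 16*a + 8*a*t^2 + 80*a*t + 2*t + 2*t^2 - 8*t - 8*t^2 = 128*a^3 - 112*a^2 + 12*a + t^2*(8*a - 6) + t*(-80*a^2 + 68*a - 6)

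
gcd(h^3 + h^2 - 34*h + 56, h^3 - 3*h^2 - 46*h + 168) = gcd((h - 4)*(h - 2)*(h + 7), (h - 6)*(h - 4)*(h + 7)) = h^2 + 3*h - 28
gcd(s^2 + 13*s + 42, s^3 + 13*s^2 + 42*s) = s^2 + 13*s + 42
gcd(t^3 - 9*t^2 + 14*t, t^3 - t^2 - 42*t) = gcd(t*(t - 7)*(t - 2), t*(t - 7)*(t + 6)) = t^2 - 7*t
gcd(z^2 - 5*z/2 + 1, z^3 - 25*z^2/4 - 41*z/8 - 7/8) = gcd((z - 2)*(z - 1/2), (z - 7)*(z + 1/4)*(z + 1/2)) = 1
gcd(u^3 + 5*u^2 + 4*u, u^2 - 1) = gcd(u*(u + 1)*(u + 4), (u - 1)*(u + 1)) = u + 1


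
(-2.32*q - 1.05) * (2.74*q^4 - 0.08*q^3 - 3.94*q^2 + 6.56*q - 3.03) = -6.3568*q^5 - 2.6914*q^4 + 9.2248*q^3 - 11.0822*q^2 + 0.1416*q + 3.1815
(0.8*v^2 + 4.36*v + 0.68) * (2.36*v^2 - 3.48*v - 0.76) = 1.888*v^4 + 7.5056*v^3 - 14.176*v^2 - 5.68*v - 0.5168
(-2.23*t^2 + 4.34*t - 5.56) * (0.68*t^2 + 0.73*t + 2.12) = -1.5164*t^4 + 1.3233*t^3 - 5.3402*t^2 + 5.142*t - 11.7872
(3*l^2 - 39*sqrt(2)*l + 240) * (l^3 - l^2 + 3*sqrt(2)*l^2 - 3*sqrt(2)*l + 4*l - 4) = 3*l^5 - 30*sqrt(2)*l^4 - 3*l^4 + 18*l^3 + 30*sqrt(2)*l^3 - 18*l^2 + 564*sqrt(2)*l^2 - 564*sqrt(2)*l + 960*l - 960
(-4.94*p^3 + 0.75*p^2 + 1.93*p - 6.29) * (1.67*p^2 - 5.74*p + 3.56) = -8.2498*p^5 + 29.6081*p^4 - 18.6683*p^3 - 18.9125*p^2 + 42.9754*p - 22.3924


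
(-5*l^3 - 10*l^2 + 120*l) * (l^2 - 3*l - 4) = -5*l^5 + 5*l^4 + 170*l^3 - 320*l^2 - 480*l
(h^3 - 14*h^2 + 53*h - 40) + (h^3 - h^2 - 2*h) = 2*h^3 - 15*h^2 + 51*h - 40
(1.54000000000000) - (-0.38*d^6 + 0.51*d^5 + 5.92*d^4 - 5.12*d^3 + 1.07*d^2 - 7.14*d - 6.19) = 0.38*d^6 - 0.51*d^5 - 5.92*d^4 + 5.12*d^3 - 1.07*d^2 + 7.14*d + 7.73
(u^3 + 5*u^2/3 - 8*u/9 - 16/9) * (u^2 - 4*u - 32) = u^5 - 7*u^4/3 - 356*u^3/9 - 464*u^2/9 + 320*u/9 + 512/9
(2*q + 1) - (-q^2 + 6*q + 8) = q^2 - 4*q - 7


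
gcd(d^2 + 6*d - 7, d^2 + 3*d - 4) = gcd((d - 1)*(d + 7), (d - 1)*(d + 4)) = d - 1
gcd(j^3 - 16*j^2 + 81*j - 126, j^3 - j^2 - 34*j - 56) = j - 7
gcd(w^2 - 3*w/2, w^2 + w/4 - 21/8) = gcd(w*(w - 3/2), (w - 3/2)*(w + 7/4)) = w - 3/2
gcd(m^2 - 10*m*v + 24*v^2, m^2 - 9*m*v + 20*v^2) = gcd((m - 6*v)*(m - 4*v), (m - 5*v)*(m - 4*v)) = -m + 4*v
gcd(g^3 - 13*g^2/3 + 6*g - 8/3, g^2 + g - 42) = 1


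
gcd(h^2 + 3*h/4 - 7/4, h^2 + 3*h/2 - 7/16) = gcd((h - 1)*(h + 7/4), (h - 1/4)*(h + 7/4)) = h + 7/4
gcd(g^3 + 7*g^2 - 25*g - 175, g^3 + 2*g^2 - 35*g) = g^2 + 2*g - 35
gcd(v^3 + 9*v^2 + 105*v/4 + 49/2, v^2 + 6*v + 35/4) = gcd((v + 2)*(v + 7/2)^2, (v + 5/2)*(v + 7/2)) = v + 7/2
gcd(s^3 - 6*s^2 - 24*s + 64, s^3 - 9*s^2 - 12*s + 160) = s^2 - 4*s - 32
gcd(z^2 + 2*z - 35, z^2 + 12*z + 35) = z + 7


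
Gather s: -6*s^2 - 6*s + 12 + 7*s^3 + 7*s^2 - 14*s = 7*s^3 + s^2 - 20*s + 12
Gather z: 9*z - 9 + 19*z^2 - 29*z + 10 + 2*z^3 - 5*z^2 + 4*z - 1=2*z^3 + 14*z^2 - 16*z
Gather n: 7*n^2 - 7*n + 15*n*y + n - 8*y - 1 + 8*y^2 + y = 7*n^2 + n*(15*y - 6) + 8*y^2 - 7*y - 1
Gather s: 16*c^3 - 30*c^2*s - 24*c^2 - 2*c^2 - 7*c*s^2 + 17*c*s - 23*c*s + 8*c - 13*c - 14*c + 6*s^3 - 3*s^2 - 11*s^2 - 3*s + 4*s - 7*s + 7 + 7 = 16*c^3 - 26*c^2 - 19*c + 6*s^3 + s^2*(-7*c - 14) + s*(-30*c^2 - 6*c - 6) + 14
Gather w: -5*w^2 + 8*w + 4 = -5*w^2 + 8*w + 4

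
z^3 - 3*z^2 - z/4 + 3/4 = (z - 3)*(z - 1/2)*(z + 1/2)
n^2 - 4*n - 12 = (n - 6)*(n + 2)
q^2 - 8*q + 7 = (q - 7)*(q - 1)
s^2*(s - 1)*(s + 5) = s^4 + 4*s^3 - 5*s^2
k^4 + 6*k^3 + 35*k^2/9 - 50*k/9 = k*(k - 2/3)*(k + 5/3)*(k + 5)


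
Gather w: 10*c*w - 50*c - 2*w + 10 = -50*c + w*(10*c - 2) + 10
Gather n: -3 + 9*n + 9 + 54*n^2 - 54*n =54*n^2 - 45*n + 6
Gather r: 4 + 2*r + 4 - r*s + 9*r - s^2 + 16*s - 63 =r*(11 - s) - s^2 + 16*s - 55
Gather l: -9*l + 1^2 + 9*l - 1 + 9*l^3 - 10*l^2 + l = 9*l^3 - 10*l^2 + l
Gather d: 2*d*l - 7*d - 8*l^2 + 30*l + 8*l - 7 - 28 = d*(2*l - 7) - 8*l^2 + 38*l - 35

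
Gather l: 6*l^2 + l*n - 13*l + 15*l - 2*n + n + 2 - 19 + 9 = 6*l^2 + l*(n + 2) - n - 8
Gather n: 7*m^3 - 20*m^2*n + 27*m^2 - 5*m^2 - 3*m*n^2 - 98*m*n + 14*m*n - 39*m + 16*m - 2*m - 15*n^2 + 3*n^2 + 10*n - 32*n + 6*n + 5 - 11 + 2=7*m^3 + 22*m^2 - 25*m + n^2*(-3*m - 12) + n*(-20*m^2 - 84*m - 16) - 4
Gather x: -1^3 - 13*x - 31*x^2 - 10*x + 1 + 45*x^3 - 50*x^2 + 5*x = 45*x^3 - 81*x^2 - 18*x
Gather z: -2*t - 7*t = -9*t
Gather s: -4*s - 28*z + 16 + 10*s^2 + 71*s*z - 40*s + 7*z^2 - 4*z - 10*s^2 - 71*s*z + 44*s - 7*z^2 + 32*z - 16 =0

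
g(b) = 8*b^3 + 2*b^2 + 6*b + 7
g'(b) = 24*b^2 + 4*b + 6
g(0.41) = 10.35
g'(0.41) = 11.67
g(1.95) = 85.62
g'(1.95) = 105.06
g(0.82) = 17.68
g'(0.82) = 25.42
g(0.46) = 10.96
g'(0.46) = 12.92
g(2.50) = 159.50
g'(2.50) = 166.00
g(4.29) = 701.18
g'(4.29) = 464.86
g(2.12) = 104.93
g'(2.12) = 122.35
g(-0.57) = 2.75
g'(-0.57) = 11.52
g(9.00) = 6055.00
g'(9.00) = 1986.00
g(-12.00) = -13601.00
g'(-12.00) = 3414.00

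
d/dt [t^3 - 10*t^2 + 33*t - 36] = 3*t^2 - 20*t + 33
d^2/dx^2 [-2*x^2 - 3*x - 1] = -4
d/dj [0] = 0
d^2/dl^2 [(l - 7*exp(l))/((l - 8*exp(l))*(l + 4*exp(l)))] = (-3*l^4*exp(l) + 116*l^3*exp(2*l) + 12*l^3*exp(l) + 2*l^3 - 960*l^2*exp(3*l) - 384*l^2*exp(2*l) - 42*l^2*exp(l) + 4992*l*exp(4*l) + 2688*l*exp(3*l) + 360*l*exp(2*l) - 7168*exp(5*l) - 7680*exp(4*l) - 928*exp(3*l))/(l^6 - 12*l^5*exp(l) - 48*l^4*exp(2*l) + 704*l^3*exp(3*l) + 1536*l^2*exp(4*l) - 12288*l*exp(5*l) - 32768*exp(6*l))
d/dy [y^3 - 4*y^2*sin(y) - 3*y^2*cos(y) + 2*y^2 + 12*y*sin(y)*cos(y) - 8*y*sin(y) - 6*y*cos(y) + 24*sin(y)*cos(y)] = 3*y^2*sin(y) - 4*y^2*cos(y) + 3*y^2 - 2*y*sin(y) - 14*y*cos(y) + 12*y*cos(2*y) + 4*y - 8*sin(y) + 6*sin(2*y) - 6*cos(y) + 24*cos(2*y)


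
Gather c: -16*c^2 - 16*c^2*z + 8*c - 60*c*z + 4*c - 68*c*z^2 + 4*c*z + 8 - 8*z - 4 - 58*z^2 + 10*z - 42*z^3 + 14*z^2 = c^2*(-16*z - 16) + c*(-68*z^2 - 56*z + 12) - 42*z^3 - 44*z^2 + 2*z + 4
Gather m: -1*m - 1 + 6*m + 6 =5*m + 5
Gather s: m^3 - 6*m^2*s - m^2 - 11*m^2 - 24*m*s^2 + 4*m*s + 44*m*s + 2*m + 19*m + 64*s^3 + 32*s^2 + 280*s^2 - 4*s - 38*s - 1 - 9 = m^3 - 12*m^2 + 21*m + 64*s^3 + s^2*(312 - 24*m) + s*(-6*m^2 + 48*m - 42) - 10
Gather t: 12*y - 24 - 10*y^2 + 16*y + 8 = -10*y^2 + 28*y - 16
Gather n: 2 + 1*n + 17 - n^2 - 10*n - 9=-n^2 - 9*n + 10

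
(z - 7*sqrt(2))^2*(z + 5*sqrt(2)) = z^3 - 9*sqrt(2)*z^2 - 42*z + 490*sqrt(2)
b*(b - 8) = b^2 - 8*b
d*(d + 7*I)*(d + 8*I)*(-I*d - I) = -I*d^4 + 15*d^3 - I*d^3 + 15*d^2 + 56*I*d^2 + 56*I*d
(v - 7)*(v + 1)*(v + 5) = v^3 - v^2 - 37*v - 35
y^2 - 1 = (y - 1)*(y + 1)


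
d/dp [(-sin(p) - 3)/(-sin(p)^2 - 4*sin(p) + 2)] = (-6*sin(p) + cos(p)^2 - 15)*cos(p)/(sin(p)^2 + 4*sin(p) - 2)^2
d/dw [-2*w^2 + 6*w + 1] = 6 - 4*w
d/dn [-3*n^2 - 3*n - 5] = -6*n - 3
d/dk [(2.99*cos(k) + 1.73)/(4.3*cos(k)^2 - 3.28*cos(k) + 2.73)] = (12.857*cos(k)^2 + 14.878*cos(k) - 13.8371)*sin(k)/(18.49*cos(k)^4 - 28.208*cos(k)^3 + 34.2364*cos(k)^2 - 17.9088*cos(k) + 7.4529)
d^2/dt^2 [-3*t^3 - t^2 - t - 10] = -18*t - 2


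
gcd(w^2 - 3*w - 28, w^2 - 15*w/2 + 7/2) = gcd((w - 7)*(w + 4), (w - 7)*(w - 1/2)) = w - 7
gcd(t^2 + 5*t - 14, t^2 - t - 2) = t - 2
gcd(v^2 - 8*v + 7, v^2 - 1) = v - 1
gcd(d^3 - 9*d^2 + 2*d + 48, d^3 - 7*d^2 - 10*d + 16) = d^2 - 6*d - 16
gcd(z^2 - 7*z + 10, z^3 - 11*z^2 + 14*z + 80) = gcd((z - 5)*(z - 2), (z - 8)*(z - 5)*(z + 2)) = z - 5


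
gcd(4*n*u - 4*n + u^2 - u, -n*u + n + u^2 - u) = u - 1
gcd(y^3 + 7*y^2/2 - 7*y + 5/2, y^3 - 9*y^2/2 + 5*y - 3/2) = y^2 - 3*y/2 + 1/2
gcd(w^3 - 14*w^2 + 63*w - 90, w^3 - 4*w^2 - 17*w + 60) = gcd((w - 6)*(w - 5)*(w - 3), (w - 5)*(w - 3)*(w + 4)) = w^2 - 8*w + 15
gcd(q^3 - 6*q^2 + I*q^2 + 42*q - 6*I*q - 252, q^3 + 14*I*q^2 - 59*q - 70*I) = q + 7*I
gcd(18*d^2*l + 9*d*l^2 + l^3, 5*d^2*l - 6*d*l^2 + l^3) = l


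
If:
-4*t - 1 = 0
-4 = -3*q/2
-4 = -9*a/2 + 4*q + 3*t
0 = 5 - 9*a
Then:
No Solution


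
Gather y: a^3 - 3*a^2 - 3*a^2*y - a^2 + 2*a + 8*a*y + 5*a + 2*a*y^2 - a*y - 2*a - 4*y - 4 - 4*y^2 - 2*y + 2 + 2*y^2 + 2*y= a^3 - 4*a^2 + 5*a + y^2*(2*a - 2) + y*(-3*a^2 + 7*a - 4) - 2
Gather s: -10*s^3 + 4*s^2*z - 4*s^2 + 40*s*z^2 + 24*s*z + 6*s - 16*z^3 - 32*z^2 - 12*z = -10*s^3 + s^2*(4*z - 4) + s*(40*z^2 + 24*z + 6) - 16*z^3 - 32*z^2 - 12*z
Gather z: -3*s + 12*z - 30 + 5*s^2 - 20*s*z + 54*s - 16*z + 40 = 5*s^2 + 51*s + z*(-20*s - 4) + 10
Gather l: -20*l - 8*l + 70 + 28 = 98 - 28*l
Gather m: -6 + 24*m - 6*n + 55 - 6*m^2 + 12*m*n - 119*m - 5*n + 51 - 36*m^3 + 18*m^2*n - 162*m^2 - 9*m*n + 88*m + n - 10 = -36*m^3 + m^2*(18*n - 168) + m*(3*n - 7) - 10*n + 90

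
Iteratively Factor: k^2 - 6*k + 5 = (k - 5)*(k - 1)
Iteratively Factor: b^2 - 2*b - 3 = (b - 3)*(b + 1)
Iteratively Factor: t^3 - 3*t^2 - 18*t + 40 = (t + 4)*(t^2 - 7*t + 10) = (t - 5)*(t + 4)*(t - 2)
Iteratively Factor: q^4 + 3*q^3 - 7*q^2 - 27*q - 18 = (q - 3)*(q^3 + 6*q^2 + 11*q + 6) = (q - 3)*(q + 1)*(q^2 + 5*q + 6) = (q - 3)*(q + 1)*(q + 2)*(q + 3)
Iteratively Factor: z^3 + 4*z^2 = (z)*(z^2 + 4*z) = z*(z + 4)*(z)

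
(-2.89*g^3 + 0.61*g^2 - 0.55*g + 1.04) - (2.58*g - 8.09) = -2.89*g^3 + 0.61*g^2 - 3.13*g + 9.13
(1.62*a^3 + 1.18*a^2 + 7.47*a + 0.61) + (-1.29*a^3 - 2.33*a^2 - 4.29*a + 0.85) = 0.33*a^3 - 1.15*a^2 + 3.18*a + 1.46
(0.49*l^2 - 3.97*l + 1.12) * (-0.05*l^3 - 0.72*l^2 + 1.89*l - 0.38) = -0.0245*l^5 - 0.1543*l^4 + 3.7285*l^3 - 8.4959*l^2 + 3.6254*l - 0.4256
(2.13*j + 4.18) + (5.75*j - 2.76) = 7.88*j + 1.42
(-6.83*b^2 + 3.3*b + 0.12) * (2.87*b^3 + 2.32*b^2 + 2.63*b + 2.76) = -19.6021*b^5 - 6.3746*b^4 - 9.9625*b^3 - 9.8934*b^2 + 9.4236*b + 0.3312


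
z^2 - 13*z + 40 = (z - 8)*(z - 5)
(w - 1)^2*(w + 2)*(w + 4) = w^4 + 4*w^3 - 3*w^2 - 10*w + 8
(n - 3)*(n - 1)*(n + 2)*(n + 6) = n^4 + 4*n^3 - 17*n^2 - 24*n + 36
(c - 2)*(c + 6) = c^2 + 4*c - 12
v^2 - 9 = (v - 3)*(v + 3)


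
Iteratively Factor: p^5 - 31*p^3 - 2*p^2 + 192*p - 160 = (p - 2)*(p^4 + 2*p^3 - 27*p^2 - 56*p + 80) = (p - 5)*(p - 2)*(p^3 + 7*p^2 + 8*p - 16) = (p - 5)*(p - 2)*(p + 4)*(p^2 + 3*p - 4) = (p - 5)*(p - 2)*(p - 1)*(p + 4)*(p + 4)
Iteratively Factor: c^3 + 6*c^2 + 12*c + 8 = (c + 2)*(c^2 + 4*c + 4) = (c + 2)^2*(c + 2)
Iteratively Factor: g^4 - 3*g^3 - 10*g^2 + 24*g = (g)*(g^3 - 3*g^2 - 10*g + 24) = g*(g - 2)*(g^2 - g - 12) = g*(g - 4)*(g - 2)*(g + 3)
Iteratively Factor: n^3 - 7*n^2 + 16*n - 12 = (n - 2)*(n^2 - 5*n + 6) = (n - 2)^2*(n - 3)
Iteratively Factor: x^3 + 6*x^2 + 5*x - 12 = (x + 4)*(x^2 + 2*x - 3) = (x - 1)*(x + 4)*(x + 3)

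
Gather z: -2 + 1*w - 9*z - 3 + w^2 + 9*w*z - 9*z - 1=w^2 + w + z*(9*w - 18) - 6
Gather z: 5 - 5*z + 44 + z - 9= 40 - 4*z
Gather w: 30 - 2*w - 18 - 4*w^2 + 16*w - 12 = -4*w^2 + 14*w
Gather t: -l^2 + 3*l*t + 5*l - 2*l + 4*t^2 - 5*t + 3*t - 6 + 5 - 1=-l^2 + 3*l + 4*t^2 + t*(3*l - 2) - 2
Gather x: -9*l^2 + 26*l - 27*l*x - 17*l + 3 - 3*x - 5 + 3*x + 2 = -9*l^2 - 27*l*x + 9*l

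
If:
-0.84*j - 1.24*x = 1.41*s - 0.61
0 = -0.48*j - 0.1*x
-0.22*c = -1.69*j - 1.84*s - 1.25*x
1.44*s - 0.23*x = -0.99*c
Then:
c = 0.96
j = -0.25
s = -0.47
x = 1.19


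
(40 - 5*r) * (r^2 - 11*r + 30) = -5*r^3 + 95*r^2 - 590*r + 1200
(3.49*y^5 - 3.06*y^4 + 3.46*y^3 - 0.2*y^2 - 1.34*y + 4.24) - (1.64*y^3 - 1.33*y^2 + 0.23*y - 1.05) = 3.49*y^5 - 3.06*y^4 + 1.82*y^3 + 1.13*y^2 - 1.57*y + 5.29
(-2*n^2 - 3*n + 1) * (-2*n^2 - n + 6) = 4*n^4 + 8*n^3 - 11*n^2 - 19*n + 6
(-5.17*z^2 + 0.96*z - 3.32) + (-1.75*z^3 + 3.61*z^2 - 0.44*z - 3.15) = -1.75*z^3 - 1.56*z^2 + 0.52*z - 6.47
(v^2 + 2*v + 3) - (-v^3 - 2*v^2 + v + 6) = v^3 + 3*v^2 + v - 3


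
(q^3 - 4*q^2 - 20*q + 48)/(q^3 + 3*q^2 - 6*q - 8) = (q - 6)/(q + 1)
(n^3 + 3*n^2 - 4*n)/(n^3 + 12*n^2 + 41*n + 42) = n*(n^2 + 3*n - 4)/(n^3 + 12*n^2 + 41*n + 42)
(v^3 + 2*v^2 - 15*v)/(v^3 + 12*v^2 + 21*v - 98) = v*(v^2 + 2*v - 15)/(v^3 + 12*v^2 + 21*v - 98)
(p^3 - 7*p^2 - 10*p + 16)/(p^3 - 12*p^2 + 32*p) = (p^2 + p - 2)/(p*(p - 4))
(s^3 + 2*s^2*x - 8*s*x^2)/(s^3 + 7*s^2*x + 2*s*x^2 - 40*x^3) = s/(s + 5*x)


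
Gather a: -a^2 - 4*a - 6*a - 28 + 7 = -a^2 - 10*a - 21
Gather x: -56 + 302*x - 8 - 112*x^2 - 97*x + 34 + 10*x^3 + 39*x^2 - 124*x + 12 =10*x^3 - 73*x^2 + 81*x - 18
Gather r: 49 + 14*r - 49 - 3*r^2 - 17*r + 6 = -3*r^2 - 3*r + 6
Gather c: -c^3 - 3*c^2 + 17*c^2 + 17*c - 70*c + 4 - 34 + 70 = -c^3 + 14*c^2 - 53*c + 40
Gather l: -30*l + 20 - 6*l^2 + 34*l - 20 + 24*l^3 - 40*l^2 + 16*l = 24*l^3 - 46*l^2 + 20*l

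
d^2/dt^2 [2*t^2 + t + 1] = 4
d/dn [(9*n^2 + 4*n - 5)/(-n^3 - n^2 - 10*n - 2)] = (9*n^4 + 8*n^3 - 101*n^2 - 46*n - 58)/(n^6 + 2*n^5 + 21*n^4 + 24*n^3 + 104*n^2 + 40*n + 4)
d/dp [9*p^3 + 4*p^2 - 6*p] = 27*p^2 + 8*p - 6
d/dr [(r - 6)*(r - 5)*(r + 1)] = 3*r^2 - 20*r + 19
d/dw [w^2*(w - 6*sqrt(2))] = 3*w*(w - 4*sqrt(2))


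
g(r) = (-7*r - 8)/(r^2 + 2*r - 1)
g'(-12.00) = 0.06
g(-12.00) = 0.64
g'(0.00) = 23.00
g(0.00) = 8.00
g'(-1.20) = 3.61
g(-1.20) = -0.20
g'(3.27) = 0.57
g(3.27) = -1.90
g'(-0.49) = 5.56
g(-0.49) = 2.63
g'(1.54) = 3.24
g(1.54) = -4.22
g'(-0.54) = 5.13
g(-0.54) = 2.36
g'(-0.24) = 9.67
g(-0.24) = 4.44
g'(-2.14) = 42.44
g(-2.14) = -9.97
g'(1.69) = 2.55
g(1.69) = -3.79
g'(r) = (-7*r - 8)*(-2*r - 2)/(r^2 + 2*r - 1)^2 - 7/(r^2 + 2*r - 1) = (7*r^2 + 16*r + 23)/(r^4 + 4*r^3 + 2*r^2 - 4*r + 1)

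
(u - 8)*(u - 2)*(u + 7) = u^3 - 3*u^2 - 54*u + 112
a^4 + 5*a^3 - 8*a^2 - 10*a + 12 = (a - 1)*(a + 6)*(a - sqrt(2))*(a + sqrt(2))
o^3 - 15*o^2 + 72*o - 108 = (o - 6)^2*(o - 3)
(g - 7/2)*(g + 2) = g^2 - 3*g/2 - 7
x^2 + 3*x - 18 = (x - 3)*(x + 6)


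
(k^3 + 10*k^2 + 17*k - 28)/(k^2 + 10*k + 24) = (k^2 + 6*k - 7)/(k + 6)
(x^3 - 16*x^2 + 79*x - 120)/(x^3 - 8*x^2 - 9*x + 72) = (x - 5)/(x + 3)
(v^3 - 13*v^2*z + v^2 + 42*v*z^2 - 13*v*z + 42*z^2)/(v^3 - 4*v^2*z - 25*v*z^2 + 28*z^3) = (-v^2 + 6*v*z - v + 6*z)/(-v^2 - 3*v*z + 4*z^2)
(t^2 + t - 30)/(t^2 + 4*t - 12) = (t - 5)/(t - 2)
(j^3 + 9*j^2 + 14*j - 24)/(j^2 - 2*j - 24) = (j^2 + 5*j - 6)/(j - 6)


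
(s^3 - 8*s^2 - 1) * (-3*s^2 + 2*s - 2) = -3*s^5 + 26*s^4 - 18*s^3 + 19*s^2 - 2*s + 2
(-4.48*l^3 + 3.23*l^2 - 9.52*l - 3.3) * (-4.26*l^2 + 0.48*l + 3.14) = 19.0848*l^5 - 15.9102*l^4 + 28.0384*l^3 + 19.6306*l^2 - 31.4768*l - 10.362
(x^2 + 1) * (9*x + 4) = 9*x^3 + 4*x^2 + 9*x + 4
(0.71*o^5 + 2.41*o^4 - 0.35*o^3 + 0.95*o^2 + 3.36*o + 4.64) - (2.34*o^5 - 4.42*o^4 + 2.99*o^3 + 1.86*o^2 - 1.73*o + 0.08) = -1.63*o^5 + 6.83*o^4 - 3.34*o^3 - 0.91*o^2 + 5.09*o + 4.56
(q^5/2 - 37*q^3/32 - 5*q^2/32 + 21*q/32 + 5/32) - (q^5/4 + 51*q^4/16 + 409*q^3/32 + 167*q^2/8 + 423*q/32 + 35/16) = q^5/4 - 51*q^4/16 - 223*q^3/16 - 673*q^2/32 - 201*q/16 - 65/32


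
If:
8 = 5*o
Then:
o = 8/5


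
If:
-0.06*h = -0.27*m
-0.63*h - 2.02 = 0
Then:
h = -3.21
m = -0.71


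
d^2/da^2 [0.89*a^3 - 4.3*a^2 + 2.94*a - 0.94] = 5.34*a - 8.6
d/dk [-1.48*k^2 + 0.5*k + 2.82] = 0.5 - 2.96*k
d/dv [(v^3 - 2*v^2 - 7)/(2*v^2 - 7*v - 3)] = (2*v^4 - 14*v^3 + 5*v^2 + 40*v - 49)/(4*v^4 - 28*v^3 + 37*v^2 + 42*v + 9)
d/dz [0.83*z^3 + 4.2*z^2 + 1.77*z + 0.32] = 2.49*z^2 + 8.4*z + 1.77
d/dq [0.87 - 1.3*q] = -1.30000000000000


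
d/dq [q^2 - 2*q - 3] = 2*q - 2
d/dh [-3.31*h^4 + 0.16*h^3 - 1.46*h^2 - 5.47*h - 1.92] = -13.24*h^3 + 0.48*h^2 - 2.92*h - 5.47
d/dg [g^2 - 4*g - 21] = 2*g - 4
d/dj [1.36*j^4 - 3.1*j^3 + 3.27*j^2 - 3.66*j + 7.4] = 5.44*j^3 - 9.3*j^2 + 6.54*j - 3.66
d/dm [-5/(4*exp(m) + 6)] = 5*exp(m)/(2*exp(m) + 3)^2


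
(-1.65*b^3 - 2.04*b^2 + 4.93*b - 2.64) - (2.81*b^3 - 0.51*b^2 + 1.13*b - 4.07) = -4.46*b^3 - 1.53*b^2 + 3.8*b + 1.43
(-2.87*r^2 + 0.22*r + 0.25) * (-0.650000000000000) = 1.8655*r^2 - 0.143*r - 0.1625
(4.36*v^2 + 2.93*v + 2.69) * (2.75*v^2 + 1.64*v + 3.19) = 11.99*v^4 + 15.2079*v^3 + 26.1111*v^2 + 13.7583*v + 8.5811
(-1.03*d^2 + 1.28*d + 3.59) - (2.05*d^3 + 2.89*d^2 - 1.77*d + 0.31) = -2.05*d^3 - 3.92*d^2 + 3.05*d + 3.28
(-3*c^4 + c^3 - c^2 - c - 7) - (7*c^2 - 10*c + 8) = -3*c^4 + c^3 - 8*c^2 + 9*c - 15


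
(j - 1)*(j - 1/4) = j^2 - 5*j/4 + 1/4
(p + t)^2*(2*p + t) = 2*p^3 + 5*p^2*t + 4*p*t^2 + t^3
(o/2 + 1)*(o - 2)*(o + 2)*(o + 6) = o^4/2 + 4*o^3 + 4*o^2 - 16*o - 24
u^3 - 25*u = u*(u - 5)*(u + 5)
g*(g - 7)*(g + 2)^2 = g^4 - 3*g^3 - 24*g^2 - 28*g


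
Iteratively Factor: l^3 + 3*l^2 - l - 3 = (l - 1)*(l^2 + 4*l + 3) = (l - 1)*(l + 1)*(l + 3)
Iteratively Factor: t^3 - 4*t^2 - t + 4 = (t - 1)*(t^2 - 3*t - 4) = (t - 4)*(t - 1)*(t + 1)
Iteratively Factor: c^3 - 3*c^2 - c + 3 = (c + 1)*(c^2 - 4*c + 3) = (c - 3)*(c + 1)*(c - 1)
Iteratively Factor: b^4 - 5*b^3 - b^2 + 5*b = (b + 1)*(b^3 - 6*b^2 + 5*b) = (b - 1)*(b + 1)*(b^2 - 5*b) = (b - 5)*(b - 1)*(b + 1)*(b)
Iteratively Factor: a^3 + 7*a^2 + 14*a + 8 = (a + 4)*(a^2 + 3*a + 2) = (a + 1)*(a + 4)*(a + 2)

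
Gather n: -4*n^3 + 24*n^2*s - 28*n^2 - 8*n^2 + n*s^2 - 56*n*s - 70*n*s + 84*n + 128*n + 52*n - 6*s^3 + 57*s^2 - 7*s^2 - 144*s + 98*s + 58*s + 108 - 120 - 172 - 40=-4*n^3 + n^2*(24*s - 36) + n*(s^2 - 126*s + 264) - 6*s^3 + 50*s^2 + 12*s - 224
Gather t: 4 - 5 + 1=0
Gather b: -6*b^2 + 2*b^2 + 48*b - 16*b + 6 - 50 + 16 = -4*b^2 + 32*b - 28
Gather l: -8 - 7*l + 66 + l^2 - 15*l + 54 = l^2 - 22*l + 112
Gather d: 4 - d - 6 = -d - 2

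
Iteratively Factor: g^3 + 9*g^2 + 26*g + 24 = (g + 2)*(g^2 + 7*g + 12) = (g + 2)*(g + 4)*(g + 3)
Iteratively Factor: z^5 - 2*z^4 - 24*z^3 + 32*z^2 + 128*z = (z + 2)*(z^4 - 4*z^3 - 16*z^2 + 64*z) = z*(z + 2)*(z^3 - 4*z^2 - 16*z + 64) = z*(z - 4)*(z + 2)*(z^2 - 16) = z*(z - 4)^2*(z + 2)*(z + 4)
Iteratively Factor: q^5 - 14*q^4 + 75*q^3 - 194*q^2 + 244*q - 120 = (q - 5)*(q^4 - 9*q^3 + 30*q^2 - 44*q + 24) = (q - 5)*(q - 2)*(q^3 - 7*q^2 + 16*q - 12) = (q - 5)*(q - 2)^2*(q^2 - 5*q + 6) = (q - 5)*(q - 3)*(q - 2)^2*(q - 2)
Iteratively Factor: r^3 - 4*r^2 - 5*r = (r - 5)*(r^2 + r) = (r - 5)*(r + 1)*(r)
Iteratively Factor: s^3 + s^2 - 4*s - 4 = (s + 2)*(s^2 - s - 2) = (s - 2)*(s + 2)*(s + 1)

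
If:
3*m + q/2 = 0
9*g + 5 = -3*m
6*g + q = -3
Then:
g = -13/24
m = -1/24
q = 1/4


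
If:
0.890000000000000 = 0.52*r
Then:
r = 1.71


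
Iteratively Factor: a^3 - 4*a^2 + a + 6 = (a - 3)*(a^2 - a - 2) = (a - 3)*(a - 2)*(a + 1)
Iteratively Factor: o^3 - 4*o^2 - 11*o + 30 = (o + 3)*(o^2 - 7*o + 10) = (o - 2)*(o + 3)*(o - 5)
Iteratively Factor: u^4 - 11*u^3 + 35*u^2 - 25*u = (u - 1)*(u^3 - 10*u^2 + 25*u) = (u - 5)*(u - 1)*(u^2 - 5*u) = (u - 5)^2*(u - 1)*(u)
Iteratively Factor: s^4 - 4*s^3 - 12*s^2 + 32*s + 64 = (s + 2)*(s^3 - 6*s^2 + 32) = (s - 4)*(s + 2)*(s^2 - 2*s - 8) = (s - 4)^2*(s + 2)*(s + 2)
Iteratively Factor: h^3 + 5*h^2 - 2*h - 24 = (h + 4)*(h^2 + h - 6) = (h - 2)*(h + 4)*(h + 3)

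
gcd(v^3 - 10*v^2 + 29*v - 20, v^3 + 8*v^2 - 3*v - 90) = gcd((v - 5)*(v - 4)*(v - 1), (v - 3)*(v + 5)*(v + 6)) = 1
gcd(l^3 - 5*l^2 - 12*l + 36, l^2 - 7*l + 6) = l - 6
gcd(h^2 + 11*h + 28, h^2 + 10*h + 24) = h + 4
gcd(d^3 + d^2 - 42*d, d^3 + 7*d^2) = d^2 + 7*d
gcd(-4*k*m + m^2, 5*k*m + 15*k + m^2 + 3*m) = 1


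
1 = 1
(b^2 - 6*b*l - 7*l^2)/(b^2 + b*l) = (b - 7*l)/b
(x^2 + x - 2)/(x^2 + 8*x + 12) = (x - 1)/(x + 6)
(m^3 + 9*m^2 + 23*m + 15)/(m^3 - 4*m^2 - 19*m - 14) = (m^2 + 8*m + 15)/(m^2 - 5*m - 14)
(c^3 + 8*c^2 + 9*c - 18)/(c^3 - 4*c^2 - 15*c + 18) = (c + 6)/(c - 6)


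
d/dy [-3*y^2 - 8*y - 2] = -6*y - 8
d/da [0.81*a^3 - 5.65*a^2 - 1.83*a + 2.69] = 2.43*a^2 - 11.3*a - 1.83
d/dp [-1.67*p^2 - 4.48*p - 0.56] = -3.34*p - 4.48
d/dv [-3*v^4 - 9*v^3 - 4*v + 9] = -12*v^3 - 27*v^2 - 4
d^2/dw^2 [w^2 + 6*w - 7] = 2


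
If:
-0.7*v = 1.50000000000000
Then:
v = -2.14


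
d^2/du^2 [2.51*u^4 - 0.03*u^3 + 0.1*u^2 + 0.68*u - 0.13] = 30.12*u^2 - 0.18*u + 0.2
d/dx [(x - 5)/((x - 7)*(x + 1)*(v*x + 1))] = (-v*(x - 7)*(x - 5)*(x + 1) + (5 - x)*(x - 7)*(v*x + 1) + (5 - x)*(x + 1)*(v*x + 1) + (x - 7)*(x + 1)*(v*x + 1))/((x - 7)^2*(x + 1)^2*(v*x + 1)^2)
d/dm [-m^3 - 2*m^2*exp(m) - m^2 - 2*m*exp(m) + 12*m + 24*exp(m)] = -2*m^2*exp(m) - 3*m^2 - 6*m*exp(m) - 2*m + 22*exp(m) + 12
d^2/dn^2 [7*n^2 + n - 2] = 14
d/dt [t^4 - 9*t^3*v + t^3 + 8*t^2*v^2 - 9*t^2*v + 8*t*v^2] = 4*t^3 - 27*t^2*v + 3*t^2 + 16*t*v^2 - 18*t*v + 8*v^2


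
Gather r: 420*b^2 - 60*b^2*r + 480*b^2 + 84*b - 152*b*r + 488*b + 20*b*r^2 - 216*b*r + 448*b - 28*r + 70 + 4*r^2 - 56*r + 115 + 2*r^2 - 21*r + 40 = 900*b^2 + 1020*b + r^2*(20*b + 6) + r*(-60*b^2 - 368*b - 105) + 225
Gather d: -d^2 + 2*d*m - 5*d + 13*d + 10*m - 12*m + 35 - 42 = -d^2 + d*(2*m + 8) - 2*m - 7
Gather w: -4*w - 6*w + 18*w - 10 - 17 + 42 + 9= 8*w + 24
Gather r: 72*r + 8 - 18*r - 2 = 54*r + 6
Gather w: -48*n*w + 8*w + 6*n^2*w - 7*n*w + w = w*(6*n^2 - 55*n + 9)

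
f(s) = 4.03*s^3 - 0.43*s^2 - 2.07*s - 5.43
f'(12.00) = 1728.57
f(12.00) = 6871.65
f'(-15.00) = 2731.08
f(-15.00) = -13672.38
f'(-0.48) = 1.13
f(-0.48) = -4.98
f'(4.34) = 221.92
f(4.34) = 306.93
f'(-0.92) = 8.95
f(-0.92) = -7.03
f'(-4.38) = 233.64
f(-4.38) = -343.24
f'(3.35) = 130.73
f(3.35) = 134.32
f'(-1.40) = 22.83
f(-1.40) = -14.43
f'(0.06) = -2.08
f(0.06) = -5.55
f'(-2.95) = 105.68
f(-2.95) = -106.53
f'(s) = 12.09*s^2 - 0.86*s - 2.07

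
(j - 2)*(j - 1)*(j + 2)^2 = j^4 + j^3 - 6*j^2 - 4*j + 8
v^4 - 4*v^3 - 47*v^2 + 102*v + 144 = (v - 8)*(v - 3)*(v + 1)*(v + 6)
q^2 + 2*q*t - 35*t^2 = (q - 5*t)*(q + 7*t)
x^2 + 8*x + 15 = (x + 3)*(x + 5)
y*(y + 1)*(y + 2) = y^3 + 3*y^2 + 2*y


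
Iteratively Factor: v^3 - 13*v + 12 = (v + 4)*(v^2 - 4*v + 3) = (v - 3)*(v + 4)*(v - 1)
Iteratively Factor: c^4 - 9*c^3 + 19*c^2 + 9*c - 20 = (c - 5)*(c^3 - 4*c^2 - c + 4) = (c - 5)*(c + 1)*(c^2 - 5*c + 4) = (c - 5)*(c - 4)*(c + 1)*(c - 1)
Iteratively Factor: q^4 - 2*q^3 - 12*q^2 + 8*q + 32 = (q - 2)*(q^3 - 12*q - 16) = (q - 2)*(q + 2)*(q^2 - 2*q - 8) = (q - 2)*(q + 2)^2*(q - 4)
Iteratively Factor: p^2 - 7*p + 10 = (p - 5)*(p - 2)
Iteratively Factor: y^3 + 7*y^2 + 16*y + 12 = (y + 2)*(y^2 + 5*y + 6) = (y + 2)*(y + 3)*(y + 2)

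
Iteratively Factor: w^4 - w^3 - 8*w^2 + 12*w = (w)*(w^3 - w^2 - 8*w + 12) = w*(w - 2)*(w^2 + w - 6) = w*(w - 2)^2*(w + 3)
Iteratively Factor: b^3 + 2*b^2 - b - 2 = (b - 1)*(b^2 + 3*b + 2) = (b - 1)*(b + 2)*(b + 1)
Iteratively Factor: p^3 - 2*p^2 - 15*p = (p)*(p^2 - 2*p - 15) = p*(p + 3)*(p - 5)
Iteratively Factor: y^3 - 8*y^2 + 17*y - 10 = (y - 5)*(y^2 - 3*y + 2) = (y - 5)*(y - 1)*(y - 2)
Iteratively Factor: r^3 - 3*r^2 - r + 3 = (r - 1)*(r^2 - 2*r - 3) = (r - 3)*(r - 1)*(r + 1)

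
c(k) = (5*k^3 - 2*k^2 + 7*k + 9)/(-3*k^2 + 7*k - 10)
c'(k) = (6*k - 7)*(5*k^3 - 2*k^2 + 7*k + 9)/(-3*k^2 + 7*k - 10)^2 + (15*k^2 - 4*k + 7)/(-3*k^2 + 7*k - 10)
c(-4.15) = 4.54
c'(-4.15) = -1.51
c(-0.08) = -0.80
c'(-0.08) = -1.26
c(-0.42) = -0.40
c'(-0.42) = -1.12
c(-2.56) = 2.23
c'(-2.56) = -1.38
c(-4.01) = 4.33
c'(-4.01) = -1.50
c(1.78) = -6.15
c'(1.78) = -3.52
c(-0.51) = -0.30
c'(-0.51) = -1.11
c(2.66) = -8.53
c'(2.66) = -2.07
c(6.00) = -13.93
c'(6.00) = -1.56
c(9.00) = -18.71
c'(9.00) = -1.61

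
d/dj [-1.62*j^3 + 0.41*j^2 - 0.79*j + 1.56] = -4.86*j^2 + 0.82*j - 0.79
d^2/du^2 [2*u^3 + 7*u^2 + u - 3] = 12*u + 14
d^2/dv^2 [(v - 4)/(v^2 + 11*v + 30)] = 2*((v - 4)*(2*v + 11)^2 - (3*v + 7)*(v^2 + 11*v + 30))/(v^2 + 11*v + 30)^3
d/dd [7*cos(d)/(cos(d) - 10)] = 70*sin(d)/(cos(d) - 10)^2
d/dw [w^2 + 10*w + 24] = 2*w + 10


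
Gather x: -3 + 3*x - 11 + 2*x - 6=5*x - 20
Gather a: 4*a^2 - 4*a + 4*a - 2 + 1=4*a^2 - 1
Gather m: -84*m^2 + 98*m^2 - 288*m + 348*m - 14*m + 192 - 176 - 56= 14*m^2 + 46*m - 40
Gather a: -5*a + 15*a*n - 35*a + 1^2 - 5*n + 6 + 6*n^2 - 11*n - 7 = a*(15*n - 40) + 6*n^2 - 16*n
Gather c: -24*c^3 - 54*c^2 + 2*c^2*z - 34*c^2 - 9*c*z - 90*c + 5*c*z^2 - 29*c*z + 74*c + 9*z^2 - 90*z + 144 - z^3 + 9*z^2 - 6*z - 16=-24*c^3 + c^2*(2*z - 88) + c*(5*z^2 - 38*z - 16) - z^3 + 18*z^2 - 96*z + 128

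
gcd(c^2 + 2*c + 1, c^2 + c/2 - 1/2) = c + 1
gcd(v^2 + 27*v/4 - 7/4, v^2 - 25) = 1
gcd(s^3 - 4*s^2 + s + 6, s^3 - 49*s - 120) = 1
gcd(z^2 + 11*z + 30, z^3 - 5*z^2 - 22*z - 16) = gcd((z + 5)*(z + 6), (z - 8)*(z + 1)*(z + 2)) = 1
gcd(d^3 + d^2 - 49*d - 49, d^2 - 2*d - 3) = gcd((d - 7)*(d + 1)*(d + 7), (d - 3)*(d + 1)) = d + 1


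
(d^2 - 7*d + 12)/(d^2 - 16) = (d - 3)/(d + 4)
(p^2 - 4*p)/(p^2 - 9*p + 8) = p*(p - 4)/(p^2 - 9*p + 8)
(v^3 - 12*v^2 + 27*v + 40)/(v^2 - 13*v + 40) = v + 1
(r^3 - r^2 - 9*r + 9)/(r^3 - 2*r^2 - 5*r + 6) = (r + 3)/(r + 2)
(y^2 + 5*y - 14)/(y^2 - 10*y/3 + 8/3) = 3*(y + 7)/(3*y - 4)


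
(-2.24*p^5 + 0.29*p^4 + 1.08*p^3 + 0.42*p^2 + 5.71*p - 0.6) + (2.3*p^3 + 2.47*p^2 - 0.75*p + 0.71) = -2.24*p^5 + 0.29*p^4 + 3.38*p^3 + 2.89*p^2 + 4.96*p + 0.11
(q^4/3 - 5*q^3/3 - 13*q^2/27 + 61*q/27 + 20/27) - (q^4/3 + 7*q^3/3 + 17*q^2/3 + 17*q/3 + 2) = -4*q^3 - 166*q^2/27 - 92*q/27 - 34/27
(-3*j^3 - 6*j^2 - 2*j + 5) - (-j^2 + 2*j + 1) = -3*j^3 - 5*j^2 - 4*j + 4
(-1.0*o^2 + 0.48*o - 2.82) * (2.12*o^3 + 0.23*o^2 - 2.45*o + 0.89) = -2.12*o^5 + 0.7876*o^4 - 3.418*o^3 - 2.7146*o^2 + 7.3362*o - 2.5098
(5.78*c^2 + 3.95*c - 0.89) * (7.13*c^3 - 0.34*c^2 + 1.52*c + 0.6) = 41.2114*c^5 + 26.1983*c^4 + 1.0969*c^3 + 9.7746*c^2 + 1.0172*c - 0.534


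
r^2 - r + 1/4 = (r - 1/2)^2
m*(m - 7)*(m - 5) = m^3 - 12*m^2 + 35*m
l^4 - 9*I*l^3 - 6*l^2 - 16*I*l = l*(l - 8*I)*(l - 2*I)*(l + I)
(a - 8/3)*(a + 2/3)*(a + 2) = a^3 - 52*a/9 - 32/9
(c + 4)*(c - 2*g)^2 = c^3 - 4*c^2*g + 4*c^2 + 4*c*g^2 - 16*c*g + 16*g^2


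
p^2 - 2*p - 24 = (p - 6)*(p + 4)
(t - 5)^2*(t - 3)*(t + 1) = t^4 - 12*t^3 + 42*t^2 - 20*t - 75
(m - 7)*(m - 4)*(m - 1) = m^3 - 12*m^2 + 39*m - 28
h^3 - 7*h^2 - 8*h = h*(h - 8)*(h + 1)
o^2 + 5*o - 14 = (o - 2)*(o + 7)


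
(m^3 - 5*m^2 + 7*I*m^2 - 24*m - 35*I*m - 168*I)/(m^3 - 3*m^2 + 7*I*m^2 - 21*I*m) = (m^2 - 5*m - 24)/(m*(m - 3))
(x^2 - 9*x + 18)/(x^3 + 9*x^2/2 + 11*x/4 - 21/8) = 8*(x^2 - 9*x + 18)/(8*x^3 + 36*x^2 + 22*x - 21)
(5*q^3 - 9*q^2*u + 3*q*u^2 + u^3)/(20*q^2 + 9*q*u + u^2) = (q^2 - 2*q*u + u^2)/(4*q + u)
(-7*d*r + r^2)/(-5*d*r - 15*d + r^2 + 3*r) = r*(7*d - r)/(5*d*r + 15*d - r^2 - 3*r)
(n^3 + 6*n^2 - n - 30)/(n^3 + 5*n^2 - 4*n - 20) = (n + 3)/(n + 2)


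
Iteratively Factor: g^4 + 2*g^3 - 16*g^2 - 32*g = (g + 2)*(g^3 - 16*g) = g*(g + 2)*(g^2 - 16) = g*(g + 2)*(g + 4)*(g - 4)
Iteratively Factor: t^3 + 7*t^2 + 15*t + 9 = (t + 3)*(t^2 + 4*t + 3) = (t + 3)^2*(t + 1)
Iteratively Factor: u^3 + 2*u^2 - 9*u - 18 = (u + 2)*(u^2 - 9) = (u - 3)*(u + 2)*(u + 3)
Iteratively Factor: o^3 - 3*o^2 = (o)*(o^2 - 3*o) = o^2*(o - 3)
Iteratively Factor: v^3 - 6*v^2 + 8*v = (v - 2)*(v^2 - 4*v) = (v - 4)*(v - 2)*(v)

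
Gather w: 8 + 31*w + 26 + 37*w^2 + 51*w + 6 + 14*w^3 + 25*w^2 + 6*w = 14*w^3 + 62*w^2 + 88*w + 40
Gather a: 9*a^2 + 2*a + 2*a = 9*a^2 + 4*a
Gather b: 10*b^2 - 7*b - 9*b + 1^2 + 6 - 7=10*b^2 - 16*b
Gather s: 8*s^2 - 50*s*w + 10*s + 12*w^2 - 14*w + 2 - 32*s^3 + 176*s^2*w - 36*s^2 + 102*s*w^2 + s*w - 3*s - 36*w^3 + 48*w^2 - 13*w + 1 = -32*s^3 + s^2*(176*w - 28) + s*(102*w^2 - 49*w + 7) - 36*w^3 + 60*w^2 - 27*w + 3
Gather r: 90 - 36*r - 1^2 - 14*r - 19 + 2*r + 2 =72 - 48*r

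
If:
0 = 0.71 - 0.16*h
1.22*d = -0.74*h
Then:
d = -2.69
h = 4.44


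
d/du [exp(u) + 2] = exp(u)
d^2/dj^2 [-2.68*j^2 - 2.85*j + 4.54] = -5.36000000000000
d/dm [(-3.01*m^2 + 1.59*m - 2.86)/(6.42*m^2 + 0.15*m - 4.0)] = (-10.6593*m^2 + 60.8024*m - 5.931)/(41.2164*m^4 + 1.926*m^3 - 51.3375*m^2 - 1.2*m + 16.0)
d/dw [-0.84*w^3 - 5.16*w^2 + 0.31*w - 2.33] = -2.52*w^2 - 10.32*w + 0.31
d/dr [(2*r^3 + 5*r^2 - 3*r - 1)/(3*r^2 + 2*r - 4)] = (6*r^4 + 8*r^3 - 5*r^2 - 34*r + 14)/(9*r^4 + 12*r^3 - 20*r^2 - 16*r + 16)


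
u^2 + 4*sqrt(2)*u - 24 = (u - 2*sqrt(2))*(u + 6*sqrt(2))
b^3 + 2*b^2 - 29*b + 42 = (b - 3)*(b - 2)*(b + 7)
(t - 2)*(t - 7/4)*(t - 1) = t^3 - 19*t^2/4 + 29*t/4 - 7/2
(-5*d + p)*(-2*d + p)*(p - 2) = 10*d^2*p - 20*d^2 - 7*d*p^2 + 14*d*p + p^3 - 2*p^2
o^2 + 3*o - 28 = (o - 4)*(o + 7)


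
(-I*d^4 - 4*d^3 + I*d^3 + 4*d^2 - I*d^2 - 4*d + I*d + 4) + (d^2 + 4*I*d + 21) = -I*d^4 - 4*d^3 + I*d^3 + 5*d^2 - I*d^2 - 4*d + 5*I*d + 25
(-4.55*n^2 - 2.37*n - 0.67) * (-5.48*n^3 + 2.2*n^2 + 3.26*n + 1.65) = 24.934*n^5 + 2.9776*n^4 - 16.3754*n^3 - 16.7077*n^2 - 6.0947*n - 1.1055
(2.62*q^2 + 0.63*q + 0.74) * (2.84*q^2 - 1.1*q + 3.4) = 7.4408*q^4 - 1.0928*q^3 + 10.3166*q^2 + 1.328*q + 2.516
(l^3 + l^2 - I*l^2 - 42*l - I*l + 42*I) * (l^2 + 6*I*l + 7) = l^5 + l^4 + 5*I*l^4 - 29*l^3 + 5*I*l^3 + 13*l^2 - 217*I*l^2 - 546*l - 7*I*l + 294*I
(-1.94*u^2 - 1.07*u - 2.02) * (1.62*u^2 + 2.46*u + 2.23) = -3.1428*u^4 - 6.5058*u^3 - 10.2308*u^2 - 7.3553*u - 4.5046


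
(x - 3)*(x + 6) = x^2 + 3*x - 18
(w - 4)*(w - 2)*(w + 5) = w^3 - w^2 - 22*w + 40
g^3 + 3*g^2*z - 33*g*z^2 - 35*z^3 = (g - 5*z)*(g + z)*(g + 7*z)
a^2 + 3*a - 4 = (a - 1)*(a + 4)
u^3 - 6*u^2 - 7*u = u*(u - 7)*(u + 1)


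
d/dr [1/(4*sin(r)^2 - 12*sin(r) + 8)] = (3 - 2*sin(r))*cos(r)/(4*(sin(r)^2 - 3*sin(r) + 2)^2)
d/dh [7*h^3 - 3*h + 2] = 21*h^2 - 3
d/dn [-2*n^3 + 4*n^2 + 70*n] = -6*n^2 + 8*n + 70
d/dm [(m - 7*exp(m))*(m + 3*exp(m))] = -4*m*exp(m) + 2*m - 42*exp(2*m) - 4*exp(m)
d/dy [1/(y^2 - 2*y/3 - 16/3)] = 6*(1 - 3*y)/(-3*y^2 + 2*y + 16)^2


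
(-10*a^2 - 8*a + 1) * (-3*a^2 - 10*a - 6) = 30*a^4 + 124*a^3 + 137*a^2 + 38*a - 6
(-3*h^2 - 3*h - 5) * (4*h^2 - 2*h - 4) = -12*h^4 - 6*h^3 - 2*h^2 + 22*h + 20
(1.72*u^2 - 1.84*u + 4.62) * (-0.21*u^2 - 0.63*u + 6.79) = -0.3612*u^4 - 0.6972*u^3 + 11.8678*u^2 - 15.4042*u + 31.3698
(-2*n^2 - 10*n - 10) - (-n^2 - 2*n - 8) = -n^2 - 8*n - 2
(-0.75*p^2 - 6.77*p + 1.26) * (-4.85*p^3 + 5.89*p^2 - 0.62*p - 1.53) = 3.6375*p^5 + 28.417*p^4 - 45.5213*p^3 + 12.7663*p^2 + 9.5769*p - 1.9278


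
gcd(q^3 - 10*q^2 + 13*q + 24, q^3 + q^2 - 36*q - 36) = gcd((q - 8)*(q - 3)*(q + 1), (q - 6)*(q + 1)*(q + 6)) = q + 1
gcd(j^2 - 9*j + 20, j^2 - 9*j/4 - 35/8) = 1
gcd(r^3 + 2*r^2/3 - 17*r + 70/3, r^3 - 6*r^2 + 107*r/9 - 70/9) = r^2 - 13*r/3 + 14/3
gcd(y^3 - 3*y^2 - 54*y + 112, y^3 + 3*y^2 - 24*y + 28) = y^2 + 5*y - 14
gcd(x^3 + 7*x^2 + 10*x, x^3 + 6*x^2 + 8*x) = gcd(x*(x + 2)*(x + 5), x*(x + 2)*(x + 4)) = x^2 + 2*x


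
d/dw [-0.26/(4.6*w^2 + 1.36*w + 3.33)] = (2.392*w + 0.3536)/(4.6*w^2 + 1.36*w + 3.33)^2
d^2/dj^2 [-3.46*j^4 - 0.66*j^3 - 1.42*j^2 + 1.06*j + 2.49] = -41.52*j^2 - 3.96*j - 2.84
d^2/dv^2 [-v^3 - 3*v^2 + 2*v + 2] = -6*v - 6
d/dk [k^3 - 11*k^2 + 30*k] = 3*k^2 - 22*k + 30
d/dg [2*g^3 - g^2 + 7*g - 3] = 6*g^2 - 2*g + 7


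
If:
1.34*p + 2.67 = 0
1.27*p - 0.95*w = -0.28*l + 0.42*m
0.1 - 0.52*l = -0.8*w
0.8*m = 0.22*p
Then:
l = -6.46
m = -0.55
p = -1.99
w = -4.33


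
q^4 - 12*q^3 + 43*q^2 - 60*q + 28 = (q - 7)*(q - 2)^2*(q - 1)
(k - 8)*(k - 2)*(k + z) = k^3 + k^2*z - 10*k^2 - 10*k*z + 16*k + 16*z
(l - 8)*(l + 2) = l^2 - 6*l - 16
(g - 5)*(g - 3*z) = g^2 - 3*g*z - 5*g + 15*z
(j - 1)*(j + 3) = j^2 + 2*j - 3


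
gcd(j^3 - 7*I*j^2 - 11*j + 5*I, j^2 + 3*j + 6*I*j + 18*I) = 1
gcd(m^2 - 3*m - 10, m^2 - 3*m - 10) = m^2 - 3*m - 10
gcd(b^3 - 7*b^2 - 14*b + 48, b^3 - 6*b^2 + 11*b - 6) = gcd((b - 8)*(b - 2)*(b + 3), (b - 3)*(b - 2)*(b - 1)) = b - 2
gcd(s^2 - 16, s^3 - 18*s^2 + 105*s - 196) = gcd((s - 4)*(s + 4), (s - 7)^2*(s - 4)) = s - 4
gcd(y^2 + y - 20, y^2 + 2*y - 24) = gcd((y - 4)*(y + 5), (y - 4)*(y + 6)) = y - 4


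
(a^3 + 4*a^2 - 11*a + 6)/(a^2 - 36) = (a^2 - 2*a + 1)/(a - 6)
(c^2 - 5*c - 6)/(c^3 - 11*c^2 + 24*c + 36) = 1/(c - 6)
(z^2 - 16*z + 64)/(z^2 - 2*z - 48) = (z - 8)/(z + 6)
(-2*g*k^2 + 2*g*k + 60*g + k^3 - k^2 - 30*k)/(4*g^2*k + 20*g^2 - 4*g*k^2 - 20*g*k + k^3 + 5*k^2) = (6 - k)/(2*g - k)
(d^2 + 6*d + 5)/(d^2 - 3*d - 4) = (d + 5)/(d - 4)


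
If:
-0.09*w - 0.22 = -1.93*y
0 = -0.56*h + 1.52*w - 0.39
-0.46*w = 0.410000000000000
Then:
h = -3.12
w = -0.89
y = 0.07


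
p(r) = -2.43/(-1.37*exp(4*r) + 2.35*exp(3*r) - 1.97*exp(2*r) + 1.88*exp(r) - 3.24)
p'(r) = -2.43*(5.48*exp(4*r) - 7.05*exp(3*r) + 3.94*exp(2*r) - 1.88*exp(r))/(-1.37*exp(4*r) + 2.35*exp(3*r) - 1.97*exp(2*r) + 1.88*exp(r) - 3.24)^2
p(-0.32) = 1.01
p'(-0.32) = 0.20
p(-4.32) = 0.76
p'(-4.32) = 0.01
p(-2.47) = 0.79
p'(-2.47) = 0.03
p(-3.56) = 0.76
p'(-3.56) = 0.01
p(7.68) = 0.00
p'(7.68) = -0.00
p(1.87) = 0.00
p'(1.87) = -0.01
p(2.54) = 0.00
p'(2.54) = -0.00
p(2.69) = 0.00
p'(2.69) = -0.00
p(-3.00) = 0.77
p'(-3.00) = 0.02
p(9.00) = 0.00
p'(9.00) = 0.00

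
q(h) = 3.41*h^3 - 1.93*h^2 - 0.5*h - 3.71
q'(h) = 10.23*h^2 - 3.86*h - 0.5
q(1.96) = 13.57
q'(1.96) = 31.23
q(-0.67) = -5.27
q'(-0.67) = 6.68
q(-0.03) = -3.70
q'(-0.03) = -0.37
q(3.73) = 144.54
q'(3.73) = 127.43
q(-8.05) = -1903.61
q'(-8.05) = 693.50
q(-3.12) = -124.50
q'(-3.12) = 111.13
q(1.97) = 13.89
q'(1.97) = 31.60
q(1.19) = -1.29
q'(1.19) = 9.39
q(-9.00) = -2641.43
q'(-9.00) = 862.87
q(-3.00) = -111.65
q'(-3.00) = 103.15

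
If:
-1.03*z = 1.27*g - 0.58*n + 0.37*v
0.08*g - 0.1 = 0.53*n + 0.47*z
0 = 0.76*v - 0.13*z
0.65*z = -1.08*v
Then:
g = -0.09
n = -0.20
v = 0.00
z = 0.00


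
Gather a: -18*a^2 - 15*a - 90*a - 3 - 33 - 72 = -18*a^2 - 105*a - 108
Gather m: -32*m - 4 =-32*m - 4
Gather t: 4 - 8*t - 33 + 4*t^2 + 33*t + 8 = 4*t^2 + 25*t - 21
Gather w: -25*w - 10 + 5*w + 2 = -20*w - 8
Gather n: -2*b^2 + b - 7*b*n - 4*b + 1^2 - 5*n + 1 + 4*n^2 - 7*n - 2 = -2*b^2 - 3*b + 4*n^2 + n*(-7*b - 12)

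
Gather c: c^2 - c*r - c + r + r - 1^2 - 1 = c^2 + c*(-r - 1) + 2*r - 2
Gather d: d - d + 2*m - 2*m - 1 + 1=0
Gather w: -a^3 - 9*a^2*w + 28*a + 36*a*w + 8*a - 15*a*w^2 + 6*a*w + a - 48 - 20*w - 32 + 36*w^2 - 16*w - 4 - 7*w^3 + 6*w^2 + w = -a^3 + 37*a - 7*w^3 + w^2*(42 - 15*a) + w*(-9*a^2 + 42*a - 35) - 84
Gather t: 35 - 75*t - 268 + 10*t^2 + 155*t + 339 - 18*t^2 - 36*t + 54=-8*t^2 + 44*t + 160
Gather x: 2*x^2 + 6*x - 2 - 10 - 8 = 2*x^2 + 6*x - 20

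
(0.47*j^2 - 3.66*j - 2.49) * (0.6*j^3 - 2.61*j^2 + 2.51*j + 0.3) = 0.282*j^5 - 3.4227*j^4 + 9.2383*j^3 - 2.5467*j^2 - 7.3479*j - 0.747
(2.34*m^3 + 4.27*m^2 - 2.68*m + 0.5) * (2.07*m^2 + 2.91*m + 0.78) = 4.8438*m^5 + 15.6483*m^4 + 8.7033*m^3 - 3.4332*m^2 - 0.6354*m + 0.39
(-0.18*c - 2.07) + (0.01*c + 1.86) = -0.17*c - 0.21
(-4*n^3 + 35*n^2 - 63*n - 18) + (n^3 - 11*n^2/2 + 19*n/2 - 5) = -3*n^3 + 59*n^2/2 - 107*n/2 - 23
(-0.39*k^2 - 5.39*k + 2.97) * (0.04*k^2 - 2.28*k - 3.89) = -0.0156*k^4 + 0.6736*k^3 + 13.9251*k^2 + 14.1955*k - 11.5533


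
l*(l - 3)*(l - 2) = l^3 - 5*l^2 + 6*l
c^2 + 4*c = c*(c + 4)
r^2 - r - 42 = (r - 7)*(r + 6)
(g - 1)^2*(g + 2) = g^3 - 3*g + 2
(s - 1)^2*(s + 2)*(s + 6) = s^4 + 6*s^3 - 3*s^2 - 16*s + 12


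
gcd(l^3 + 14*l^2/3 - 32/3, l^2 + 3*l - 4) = l + 4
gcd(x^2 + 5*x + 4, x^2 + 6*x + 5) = x + 1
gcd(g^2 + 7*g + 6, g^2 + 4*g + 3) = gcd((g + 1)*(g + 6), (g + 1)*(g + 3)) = g + 1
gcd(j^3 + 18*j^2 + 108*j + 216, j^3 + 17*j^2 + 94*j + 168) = j + 6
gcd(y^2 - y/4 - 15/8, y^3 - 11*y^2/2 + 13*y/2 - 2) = 1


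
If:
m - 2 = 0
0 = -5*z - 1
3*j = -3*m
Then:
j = -2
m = 2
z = -1/5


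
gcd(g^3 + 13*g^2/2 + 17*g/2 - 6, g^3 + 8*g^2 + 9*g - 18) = g + 3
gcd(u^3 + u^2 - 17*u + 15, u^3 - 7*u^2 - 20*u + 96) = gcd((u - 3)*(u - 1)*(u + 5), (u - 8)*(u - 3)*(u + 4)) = u - 3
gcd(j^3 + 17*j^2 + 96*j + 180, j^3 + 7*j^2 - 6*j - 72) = j + 6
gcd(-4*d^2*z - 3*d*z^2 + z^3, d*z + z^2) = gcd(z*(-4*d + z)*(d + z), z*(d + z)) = d*z + z^2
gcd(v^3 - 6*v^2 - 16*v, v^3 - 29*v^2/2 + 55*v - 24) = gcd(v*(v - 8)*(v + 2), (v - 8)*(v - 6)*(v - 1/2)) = v - 8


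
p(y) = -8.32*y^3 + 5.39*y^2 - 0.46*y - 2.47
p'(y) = -24.96*y^2 + 10.78*y - 0.46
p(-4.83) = 1062.98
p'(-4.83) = -634.82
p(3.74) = -364.05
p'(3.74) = -309.27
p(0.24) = -2.38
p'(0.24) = 0.69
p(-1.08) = 14.79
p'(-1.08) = -41.22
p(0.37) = -2.32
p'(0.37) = 0.11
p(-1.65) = 50.34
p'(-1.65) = -86.20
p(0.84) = -3.98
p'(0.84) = -9.02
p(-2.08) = 96.68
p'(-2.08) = -130.87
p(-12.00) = 15156.17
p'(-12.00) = -3724.06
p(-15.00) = 29297.18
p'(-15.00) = -5778.16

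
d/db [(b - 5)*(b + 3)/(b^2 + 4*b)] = 6*(b^2 + 5*b + 10)/(b^2*(b^2 + 8*b + 16))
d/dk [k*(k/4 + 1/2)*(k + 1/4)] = 3*k^2/4 + 9*k/8 + 1/8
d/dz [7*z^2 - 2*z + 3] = 14*z - 2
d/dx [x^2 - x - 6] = 2*x - 1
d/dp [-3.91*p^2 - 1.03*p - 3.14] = -7.82*p - 1.03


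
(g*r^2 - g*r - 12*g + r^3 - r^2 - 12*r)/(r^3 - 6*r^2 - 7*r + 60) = (g + r)/(r - 5)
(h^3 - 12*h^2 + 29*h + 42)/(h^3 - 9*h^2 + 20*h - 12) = (h^2 - 6*h - 7)/(h^2 - 3*h + 2)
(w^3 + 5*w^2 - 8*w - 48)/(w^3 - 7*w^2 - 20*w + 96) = (w + 4)/(w - 8)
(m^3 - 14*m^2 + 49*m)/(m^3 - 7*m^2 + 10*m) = (m^2 - 14*m + 49)/(m^2 - 7*m + 10)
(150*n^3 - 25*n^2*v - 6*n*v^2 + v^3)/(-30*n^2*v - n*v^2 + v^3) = (-5*n + v)/v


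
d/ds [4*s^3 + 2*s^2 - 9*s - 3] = 12*s^2 + 4*s - 9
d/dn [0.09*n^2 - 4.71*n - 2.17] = 0.18*n - 4.71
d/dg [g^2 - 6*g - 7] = 2*g - 6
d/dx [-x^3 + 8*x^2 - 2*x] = -3*x^2 + 16*x - 2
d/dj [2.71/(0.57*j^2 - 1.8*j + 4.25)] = (4.878 - 3.0894*j)/(0.57*j^2 - 1.8*j + 4.25)^2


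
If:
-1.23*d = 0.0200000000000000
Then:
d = -0.02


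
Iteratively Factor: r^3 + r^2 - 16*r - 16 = (r - 4)*(r^2 + 5*r + 4) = (r - 4)*(r + 4)*(r + 1)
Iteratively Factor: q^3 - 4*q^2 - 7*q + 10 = (q + 2)*(q^2 - 6*q + 5) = (q - 1)*(q + 2)*(q - 5)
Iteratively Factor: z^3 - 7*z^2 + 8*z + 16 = (z + 1)*(z^2 - 8*z + 16) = (z - 4)*(z + 1)*(z - 4)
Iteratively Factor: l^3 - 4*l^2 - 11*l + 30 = (l + 3)*(l^2 - 7*l + 10) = (l - 2)*(l + 3)*(l - 5)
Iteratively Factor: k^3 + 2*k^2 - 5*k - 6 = (k + 1)*(k^2 + k - 6) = (k - 2)*(k + 1)*(k + 3)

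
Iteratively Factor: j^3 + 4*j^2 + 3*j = (j)*(j^2 + 4*j + 3) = j*(j + 1)*(j + 3)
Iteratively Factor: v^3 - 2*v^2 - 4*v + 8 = (v - 2)*(v^2 - 4) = (v - 2)*(v + 2)*(v - 2)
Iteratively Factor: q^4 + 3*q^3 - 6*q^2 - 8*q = (q + 4)*(q^3 - q^2 - 2*q) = (q - 2)*(q + 4)*(q^2 + q) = q*(q - 2)*(q + 4)*(q + 1)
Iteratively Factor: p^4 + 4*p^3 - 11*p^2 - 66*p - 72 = (p + 3)*(p^3 + p^2 - 14*p - 24) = (p + 2)*(p + 3)*(p^2 - p - 12) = (p + 2)*(p + 3)^2*(p - 4)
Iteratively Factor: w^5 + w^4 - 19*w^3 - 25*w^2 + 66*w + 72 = (w + 3)*(w^4 - 2*w^3 - 13*w^2 + 14*w + 24) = (w - 2)*(w + 3)*(w^3 - 13*w - 12) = (w - 4)*(w - 2)*(w + 3)*(w^2 + 4*w + 3) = (w - 4)*(w - 2)*(w + 1)*(w + 3)*(w + 3)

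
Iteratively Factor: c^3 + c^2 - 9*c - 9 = (c + 1)*(c^2 - 9) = (c + 1)*(c + 3)*(c - 3)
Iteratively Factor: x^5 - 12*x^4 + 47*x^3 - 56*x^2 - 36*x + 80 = (x - 4)*(x^4 - 8*x^3 + 15*x^2 + 4*x - 20) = (x - 4)*(x - 2)*(x^3 - 6*x^2 + 3*x + 10) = (x - 5)*(x - 4)*(x - 2)*(x^2 - x - 2) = (x - 5)*(x - 4)*(x - 2)*(x + 1)*(x - 2)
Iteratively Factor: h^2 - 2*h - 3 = (h + 1)*(h - 3)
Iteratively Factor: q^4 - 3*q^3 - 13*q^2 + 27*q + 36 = (q - 4)*(q^3 + q^2 - 9*q - 9) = (q - 4)*(q - 3)*(q^2 + 4*q + 3) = (q - 4)*(q - 3)*(q + 1)*(q + 3)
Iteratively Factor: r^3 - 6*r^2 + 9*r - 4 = (r - 1)*(r^2 - 5*r + 4) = (r - 4)*(r - 1)*(r - 1)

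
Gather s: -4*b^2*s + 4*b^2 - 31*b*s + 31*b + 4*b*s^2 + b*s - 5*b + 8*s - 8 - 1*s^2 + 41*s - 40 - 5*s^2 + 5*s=4*b^2 + 26*b + s^2*(4*b - 6) + s*(-4*b^2 - 30*b + 54) - 48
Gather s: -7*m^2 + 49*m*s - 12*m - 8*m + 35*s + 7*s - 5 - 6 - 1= -7*m^2 - 20*m + s*(49*m + 42) - 12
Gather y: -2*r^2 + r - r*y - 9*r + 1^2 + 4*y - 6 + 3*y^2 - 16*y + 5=-2*r^2 - 8*r + 3*y^2 + y*(-r - 12)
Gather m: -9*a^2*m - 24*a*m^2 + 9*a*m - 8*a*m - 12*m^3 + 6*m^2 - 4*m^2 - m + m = -12*m^3 + m^2*(2 - 24*a) + m*(-9*a^2 + a)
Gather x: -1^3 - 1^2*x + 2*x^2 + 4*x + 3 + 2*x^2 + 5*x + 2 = 4*x^2 + 8*x + 4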